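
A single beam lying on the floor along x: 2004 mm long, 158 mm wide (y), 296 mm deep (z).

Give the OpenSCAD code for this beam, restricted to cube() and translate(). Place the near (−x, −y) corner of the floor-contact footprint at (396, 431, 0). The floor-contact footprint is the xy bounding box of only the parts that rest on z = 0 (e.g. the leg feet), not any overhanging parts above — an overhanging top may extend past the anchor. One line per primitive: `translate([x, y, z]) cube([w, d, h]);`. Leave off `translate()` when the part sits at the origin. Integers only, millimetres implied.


translate([396, 431, 0]) cube([2004, 158, 296]);


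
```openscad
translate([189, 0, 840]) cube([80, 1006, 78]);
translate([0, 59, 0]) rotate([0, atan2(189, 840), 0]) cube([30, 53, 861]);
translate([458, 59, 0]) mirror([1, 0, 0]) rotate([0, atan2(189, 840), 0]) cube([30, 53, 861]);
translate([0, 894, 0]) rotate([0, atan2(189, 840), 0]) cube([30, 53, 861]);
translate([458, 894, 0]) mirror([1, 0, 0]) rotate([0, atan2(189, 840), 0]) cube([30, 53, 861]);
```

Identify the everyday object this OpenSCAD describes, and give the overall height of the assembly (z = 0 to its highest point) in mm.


A sawhorse. The overall height is 918 mm.

A beam across two mirrored pairs of raked legs — a sawhorse. The beam's underside is at z = 840 (matching the legs' vertical rise in atan2(189, 840)) and the beam is 78 mm tall, so its top is at 840 + 78 = 918 mm. The raked legs top out at the beam's underside, so that is the highest point.


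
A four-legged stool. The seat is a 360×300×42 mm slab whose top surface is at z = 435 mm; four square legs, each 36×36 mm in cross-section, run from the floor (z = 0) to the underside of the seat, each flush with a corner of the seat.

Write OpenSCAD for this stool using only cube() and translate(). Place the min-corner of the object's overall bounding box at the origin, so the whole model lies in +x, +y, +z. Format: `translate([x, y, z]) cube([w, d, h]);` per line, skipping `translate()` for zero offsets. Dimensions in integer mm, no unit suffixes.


// leg_h = 435 - 42 = 393
translate([0, 0, 393]) cube([360, 300, 42]);
cube([36, 36, 393]);
translate([324, 0, 0]) cube([36, 36, 393]);
translate([0, 264, 0]) cube([36, 36, 393]);
translate([324, 264, 0]) cube([36, 36, 393]);


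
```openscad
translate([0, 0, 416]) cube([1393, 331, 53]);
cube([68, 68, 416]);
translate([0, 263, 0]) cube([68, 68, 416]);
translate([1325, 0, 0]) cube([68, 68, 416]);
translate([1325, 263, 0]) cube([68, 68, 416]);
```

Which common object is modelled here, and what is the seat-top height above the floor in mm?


A bench. The seat-top height is 469 mm.

A long slab on four corner posts — a bench. The slab sits at z = 416 with thickness 53, so the top is 416 + 53 = 469 mm.


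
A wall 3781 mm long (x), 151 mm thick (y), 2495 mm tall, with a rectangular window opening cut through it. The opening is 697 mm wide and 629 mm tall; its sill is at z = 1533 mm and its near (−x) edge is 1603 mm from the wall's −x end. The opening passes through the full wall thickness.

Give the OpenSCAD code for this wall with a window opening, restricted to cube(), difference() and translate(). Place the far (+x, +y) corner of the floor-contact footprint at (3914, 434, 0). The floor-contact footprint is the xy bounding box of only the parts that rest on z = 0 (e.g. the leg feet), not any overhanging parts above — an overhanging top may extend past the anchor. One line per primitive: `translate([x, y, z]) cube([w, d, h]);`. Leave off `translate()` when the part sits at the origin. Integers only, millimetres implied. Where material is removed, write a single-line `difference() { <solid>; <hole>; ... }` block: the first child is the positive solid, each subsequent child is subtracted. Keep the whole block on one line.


difference() { translate([133, 283, 0]) cube([3781, 151, 2495]); translate([1736, 283, 1533]) cube([697, 151, 629]); }


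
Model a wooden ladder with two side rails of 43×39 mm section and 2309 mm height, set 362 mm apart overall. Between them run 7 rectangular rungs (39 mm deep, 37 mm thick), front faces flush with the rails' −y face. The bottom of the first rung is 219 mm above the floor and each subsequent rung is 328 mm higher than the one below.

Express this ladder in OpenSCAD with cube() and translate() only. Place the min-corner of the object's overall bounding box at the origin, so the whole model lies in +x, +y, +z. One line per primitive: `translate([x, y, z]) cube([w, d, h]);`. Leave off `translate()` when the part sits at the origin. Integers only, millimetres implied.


// rung span = 362 - 2*43 = 276
// rung[k] z = 219 + k*328
cube([43, 39, 2309]);
translate([319, 0, 0]) cube([43, 39, 2309]);
translate([43, 0, 219]) cube([276, 39, 37]);
translate([43, 0, 547]) cube([276, 39, 37]);
translate([43, 0, 875]) cube([276, 39, 37]);
translate([43, 0, 1203]) cube([276, 39, 37]);
translate([43, 0, 1531]) cube([276, 39, 37]);
translate([43, 0, 1859]) cube([276, 39, 37]);
translate([43, 0, 2187]) cube([276, 39, 37]);


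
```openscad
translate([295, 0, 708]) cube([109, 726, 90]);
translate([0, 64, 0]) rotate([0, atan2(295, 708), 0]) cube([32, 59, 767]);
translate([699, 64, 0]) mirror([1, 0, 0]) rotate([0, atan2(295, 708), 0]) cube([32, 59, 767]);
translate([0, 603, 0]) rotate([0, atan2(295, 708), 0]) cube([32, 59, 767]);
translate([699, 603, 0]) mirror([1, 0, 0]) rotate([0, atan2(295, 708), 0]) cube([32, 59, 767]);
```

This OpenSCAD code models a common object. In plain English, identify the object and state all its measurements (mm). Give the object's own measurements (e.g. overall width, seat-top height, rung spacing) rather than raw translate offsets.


A sawhorse. A 109×726×90 mm beam (x, y, z) sits on two A-frame leg pairs. Each pair is two raked legs of 32×59 mm section (59 mm along y) splaying symmetrically in x. Each leg rises 708 mm vertically over 295 mm of horizontal reach and is 767 mm long along its own axis. Every leg's outer bottom edge rests on the floor and its outer top edge meets a bottom edge of the beam — the left legs (tilting toward +x) meet the beam's −x bottom edge, the right legs (their mirror images, tilting toward −x) meet its +x bottom edge — so the leg tops tuck under the beam, the beam's underside is 708 mm above the floor, and the feet are 699 mm apart outside-to-outside with the beam centred between them. The two leg pairs are set in 64 mm from either end of the beam.


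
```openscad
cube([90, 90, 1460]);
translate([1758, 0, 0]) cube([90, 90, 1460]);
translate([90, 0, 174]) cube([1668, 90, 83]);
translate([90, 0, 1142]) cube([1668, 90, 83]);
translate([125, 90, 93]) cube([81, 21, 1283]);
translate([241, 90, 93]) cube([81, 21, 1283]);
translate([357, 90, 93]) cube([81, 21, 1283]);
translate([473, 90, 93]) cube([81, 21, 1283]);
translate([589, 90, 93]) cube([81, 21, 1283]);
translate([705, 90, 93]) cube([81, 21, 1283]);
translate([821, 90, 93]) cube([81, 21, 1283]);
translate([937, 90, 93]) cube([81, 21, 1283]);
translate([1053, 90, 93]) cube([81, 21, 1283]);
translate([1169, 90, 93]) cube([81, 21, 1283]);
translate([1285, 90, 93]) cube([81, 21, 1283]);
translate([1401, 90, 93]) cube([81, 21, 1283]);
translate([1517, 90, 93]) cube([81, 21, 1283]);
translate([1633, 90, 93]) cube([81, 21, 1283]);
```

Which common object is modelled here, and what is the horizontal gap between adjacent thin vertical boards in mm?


A fence section. The picket gap is 35 mm.

Two posts, two rails, 14 pickets — a fence section. Span 1668 mm holds 14 pickets of 81 mm with 15 equal gaps: ⌊(1668 − 14·81) / 15⌋ = 35 mm.


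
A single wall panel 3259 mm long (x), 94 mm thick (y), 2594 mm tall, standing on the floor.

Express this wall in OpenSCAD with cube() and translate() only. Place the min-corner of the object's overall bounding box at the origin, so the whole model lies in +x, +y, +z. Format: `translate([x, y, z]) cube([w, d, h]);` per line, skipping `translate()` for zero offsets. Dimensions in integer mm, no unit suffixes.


cube([3259, 94, 2594]);


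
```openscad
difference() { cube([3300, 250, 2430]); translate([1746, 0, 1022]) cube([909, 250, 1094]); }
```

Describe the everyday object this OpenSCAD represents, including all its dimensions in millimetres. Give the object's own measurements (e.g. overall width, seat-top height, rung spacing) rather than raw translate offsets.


A wall 3300 mm long (x), 250 mm thick (y), 2430 mm tall, with a rectangular window opening cut through it. The opening is 909 mm wide and 1094 mm tall; its sill is at z = 1022 mm and its near (−x) edge is 1746 mm from the wall's −x end. The opening passes through the full wall thickness.


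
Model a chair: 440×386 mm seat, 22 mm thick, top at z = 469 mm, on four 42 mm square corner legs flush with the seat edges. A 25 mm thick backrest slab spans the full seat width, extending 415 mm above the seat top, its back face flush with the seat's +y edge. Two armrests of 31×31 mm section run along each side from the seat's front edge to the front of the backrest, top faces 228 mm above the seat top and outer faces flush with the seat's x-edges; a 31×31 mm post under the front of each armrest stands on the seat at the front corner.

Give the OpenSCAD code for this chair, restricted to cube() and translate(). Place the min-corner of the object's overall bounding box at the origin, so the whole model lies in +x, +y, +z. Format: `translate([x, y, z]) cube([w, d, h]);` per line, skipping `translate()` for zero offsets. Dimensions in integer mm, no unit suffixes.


translate([0, 0, 447]) cube([440, 386, 22]);
cube([42, 42, 447]);
translate([398, 0, 0]) cube([42, 42, 447]);
translate([0, 344, 0]) cube([42, 42, 447]);
translate([398, 344, 0]) cube([42, 42, 447]);
translate([0, 361, 469]) cube([440, 25, 415]);
translate([0, 0, 666]) cube([31, 361, 31]);
translate([409, 0, 666]) cube([31, 361, 31]);
translate([0, 0, 469]) cube([31, 31, 197]);
translate([409, 0, 469]) cube([31, 31, 197]);


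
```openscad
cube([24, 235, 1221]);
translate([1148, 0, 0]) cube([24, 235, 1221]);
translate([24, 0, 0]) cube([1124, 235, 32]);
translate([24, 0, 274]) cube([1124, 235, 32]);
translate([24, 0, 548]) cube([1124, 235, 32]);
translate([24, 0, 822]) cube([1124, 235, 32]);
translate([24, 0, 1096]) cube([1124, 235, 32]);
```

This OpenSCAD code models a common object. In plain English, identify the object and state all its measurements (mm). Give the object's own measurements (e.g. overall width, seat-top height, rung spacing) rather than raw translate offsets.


An open bookshelf. Two side panels, each 24 mm thick, 235 mm deep and 1221 mm tall, stand 1172 mm apart (outside-to-outside). Between them sit 5 shelves, each 32 mm thick and 235 mm deep, spanning the full gap between the sides. The bottom shelf rests on the floor (its underside at z = 0) and the clear gap between one shelf's top and the next shelf's underside is 242 mm.


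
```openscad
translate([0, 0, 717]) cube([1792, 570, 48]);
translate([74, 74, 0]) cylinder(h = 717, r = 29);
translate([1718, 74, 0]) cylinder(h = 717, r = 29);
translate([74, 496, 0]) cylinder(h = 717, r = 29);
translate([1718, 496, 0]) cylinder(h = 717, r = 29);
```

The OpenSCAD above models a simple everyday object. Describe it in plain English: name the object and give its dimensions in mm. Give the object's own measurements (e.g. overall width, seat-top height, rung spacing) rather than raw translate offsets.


A table: top 1792 mm (x) × 570 mm (y), 48 mm thick, upper face at z = 765 mm, on four round legs of 58 mm diameter, each leg's bounding box inset 45 mm from the nearest pair of top edges from z = 0 to the bottom of the top.


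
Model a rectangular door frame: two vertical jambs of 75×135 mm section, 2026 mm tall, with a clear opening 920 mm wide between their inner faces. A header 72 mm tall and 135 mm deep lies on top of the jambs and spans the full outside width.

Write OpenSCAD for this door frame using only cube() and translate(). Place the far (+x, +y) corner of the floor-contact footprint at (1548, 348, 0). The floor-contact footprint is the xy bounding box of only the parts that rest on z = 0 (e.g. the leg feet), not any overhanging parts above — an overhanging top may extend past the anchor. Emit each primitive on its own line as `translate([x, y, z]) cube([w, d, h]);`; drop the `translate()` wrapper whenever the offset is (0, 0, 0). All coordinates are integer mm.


translate([478, 213, 0]) cube([75, 135, 2026]);
translate([1473, 213, 0]) cube([75, 135, 2026]);
translate([478, 213, 2026]) cube([1070, 135, 72]);


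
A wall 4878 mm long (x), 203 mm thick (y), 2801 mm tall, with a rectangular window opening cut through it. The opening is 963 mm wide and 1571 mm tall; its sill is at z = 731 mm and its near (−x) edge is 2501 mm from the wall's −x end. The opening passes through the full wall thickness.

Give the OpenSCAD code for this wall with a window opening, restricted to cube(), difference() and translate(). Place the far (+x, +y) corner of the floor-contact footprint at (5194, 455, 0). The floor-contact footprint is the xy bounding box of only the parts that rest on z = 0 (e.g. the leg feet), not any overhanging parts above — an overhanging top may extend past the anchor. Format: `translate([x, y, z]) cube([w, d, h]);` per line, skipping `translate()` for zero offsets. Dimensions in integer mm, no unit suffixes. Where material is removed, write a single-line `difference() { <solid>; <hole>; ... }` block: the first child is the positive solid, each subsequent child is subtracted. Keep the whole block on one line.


difference() { translate([316, 252, 0]) cube([4878, 203, 2801]); translate([2817, 252, 731]) cube([963, 203, 1571]); }


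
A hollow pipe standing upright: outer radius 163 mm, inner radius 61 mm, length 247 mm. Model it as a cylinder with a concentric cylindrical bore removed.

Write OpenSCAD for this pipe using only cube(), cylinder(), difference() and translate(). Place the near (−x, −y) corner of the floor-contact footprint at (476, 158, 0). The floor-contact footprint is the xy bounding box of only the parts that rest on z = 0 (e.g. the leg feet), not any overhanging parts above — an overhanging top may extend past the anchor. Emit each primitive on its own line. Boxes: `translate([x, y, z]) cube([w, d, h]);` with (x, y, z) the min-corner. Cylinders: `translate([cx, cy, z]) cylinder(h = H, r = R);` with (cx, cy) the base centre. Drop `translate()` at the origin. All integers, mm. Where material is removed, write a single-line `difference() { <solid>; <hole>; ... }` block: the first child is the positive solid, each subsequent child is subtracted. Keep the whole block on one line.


difference() { translate([639, 321, 0]) cylinder(h = 247, r = 163); translate([639, 321, 0]) cylinder(h = 247, r = 61); }


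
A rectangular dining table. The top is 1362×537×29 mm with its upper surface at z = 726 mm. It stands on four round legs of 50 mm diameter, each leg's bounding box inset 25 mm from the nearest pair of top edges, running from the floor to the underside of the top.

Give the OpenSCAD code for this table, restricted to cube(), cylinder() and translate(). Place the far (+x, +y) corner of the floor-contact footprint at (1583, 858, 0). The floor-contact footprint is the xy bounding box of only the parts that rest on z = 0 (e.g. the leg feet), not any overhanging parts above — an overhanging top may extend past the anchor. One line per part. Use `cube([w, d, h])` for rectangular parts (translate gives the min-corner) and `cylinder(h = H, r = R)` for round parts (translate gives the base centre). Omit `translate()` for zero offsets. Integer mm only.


translate([246, 346, 697]) cube([1362, 537, 29]);
translate([296, 396, 0]) cylinder(h = 697, r = 25);
translate([1558, 396, 0]) cylinder(h = 697, r = 25);
translate([296, 833, 0]) cylinder(h = 697, r = 25);
translate([1558, 833, 0]) cylinder(h = 697, r = 25);


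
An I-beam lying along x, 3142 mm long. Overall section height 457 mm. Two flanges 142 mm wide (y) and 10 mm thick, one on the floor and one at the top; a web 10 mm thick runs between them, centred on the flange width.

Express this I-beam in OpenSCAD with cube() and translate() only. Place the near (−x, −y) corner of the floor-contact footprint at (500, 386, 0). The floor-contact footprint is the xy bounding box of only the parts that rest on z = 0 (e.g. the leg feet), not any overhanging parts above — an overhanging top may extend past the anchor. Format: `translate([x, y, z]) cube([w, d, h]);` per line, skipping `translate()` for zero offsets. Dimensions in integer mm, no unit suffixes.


translate([500, 386, 0]) cube([3142, 142, 10]);
translate([500, 452, 10]) cube([3142, 10, 437]);
translate([500, 386, 447]) cube([3142, 142, 10]);


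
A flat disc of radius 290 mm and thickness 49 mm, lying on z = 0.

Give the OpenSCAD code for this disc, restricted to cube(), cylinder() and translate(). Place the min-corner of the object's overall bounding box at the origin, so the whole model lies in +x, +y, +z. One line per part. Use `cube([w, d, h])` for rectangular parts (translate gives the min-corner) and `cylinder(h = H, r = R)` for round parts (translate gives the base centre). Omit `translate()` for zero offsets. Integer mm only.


translate([290, 290, 0]) cylinder(h = 49, r = 290);


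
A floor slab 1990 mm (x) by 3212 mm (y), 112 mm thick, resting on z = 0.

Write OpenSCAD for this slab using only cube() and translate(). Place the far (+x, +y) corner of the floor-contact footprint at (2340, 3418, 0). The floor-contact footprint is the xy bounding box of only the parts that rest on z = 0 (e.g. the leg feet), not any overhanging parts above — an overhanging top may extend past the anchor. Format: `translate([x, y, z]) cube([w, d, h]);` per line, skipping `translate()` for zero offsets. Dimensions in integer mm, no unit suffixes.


translate([350, 206, 0]) cube([1990, 3212, 112]);


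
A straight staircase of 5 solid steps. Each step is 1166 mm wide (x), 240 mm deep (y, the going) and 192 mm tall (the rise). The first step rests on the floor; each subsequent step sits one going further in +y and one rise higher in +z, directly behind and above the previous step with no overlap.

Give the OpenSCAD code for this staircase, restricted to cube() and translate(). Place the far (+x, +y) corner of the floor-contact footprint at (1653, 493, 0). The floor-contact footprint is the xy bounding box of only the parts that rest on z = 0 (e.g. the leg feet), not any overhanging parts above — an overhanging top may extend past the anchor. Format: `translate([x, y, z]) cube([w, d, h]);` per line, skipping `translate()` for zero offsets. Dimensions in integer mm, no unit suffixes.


translate([487, 253, 0]) cube([1166, 240, 192]);
translate([487, 493, 192]) cube([1166, 240, 192]);
translate([487, 733, 384]) cube([1166, 240, 192]);
translate([487, 973, 576]) cube([1166, 240, 192]);
translate([487, 1213, 768]) cube([1166, 240, 192]);


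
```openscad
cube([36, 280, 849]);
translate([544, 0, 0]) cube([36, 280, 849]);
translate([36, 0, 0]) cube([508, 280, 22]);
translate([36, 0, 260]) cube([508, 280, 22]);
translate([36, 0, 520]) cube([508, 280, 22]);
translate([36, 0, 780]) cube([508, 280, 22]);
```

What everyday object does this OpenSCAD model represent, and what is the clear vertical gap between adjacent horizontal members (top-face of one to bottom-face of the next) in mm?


A bookshelf. The clear shelf gap is 238 mm.

Two tall side panels with 4 horizontal boards between them — a bookshelf. The first two shelf undersides are at z = 0 and z = 260; with shelf thickness 22, the clear gap is 260 − 0 − 22 = 238 mm.


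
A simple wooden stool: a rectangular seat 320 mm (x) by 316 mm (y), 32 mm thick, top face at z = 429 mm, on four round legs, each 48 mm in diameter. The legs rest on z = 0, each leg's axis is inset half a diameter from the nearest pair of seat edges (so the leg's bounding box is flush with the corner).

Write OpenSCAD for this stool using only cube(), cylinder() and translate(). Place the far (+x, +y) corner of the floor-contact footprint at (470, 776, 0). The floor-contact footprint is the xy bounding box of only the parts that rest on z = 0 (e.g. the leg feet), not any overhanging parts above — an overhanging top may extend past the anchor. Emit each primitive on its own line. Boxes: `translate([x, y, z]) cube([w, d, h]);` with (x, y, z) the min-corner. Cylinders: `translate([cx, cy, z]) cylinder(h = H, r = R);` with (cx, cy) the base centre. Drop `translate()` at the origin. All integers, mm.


// leg_h = 429 - 32 = 397
translate([150, 460, 397]) cube([320, 316, 32]);
translate([174, 484, 0]) cylinder(h = 397, r = 24);
translate([446, 484, 0]) cylinder(h = 397, r = 24);
translate([174, 752, 0]) cylinder(h = 397, r = 24);
translate([446, 752, 0]) cylinder(h = 397, r = 24);


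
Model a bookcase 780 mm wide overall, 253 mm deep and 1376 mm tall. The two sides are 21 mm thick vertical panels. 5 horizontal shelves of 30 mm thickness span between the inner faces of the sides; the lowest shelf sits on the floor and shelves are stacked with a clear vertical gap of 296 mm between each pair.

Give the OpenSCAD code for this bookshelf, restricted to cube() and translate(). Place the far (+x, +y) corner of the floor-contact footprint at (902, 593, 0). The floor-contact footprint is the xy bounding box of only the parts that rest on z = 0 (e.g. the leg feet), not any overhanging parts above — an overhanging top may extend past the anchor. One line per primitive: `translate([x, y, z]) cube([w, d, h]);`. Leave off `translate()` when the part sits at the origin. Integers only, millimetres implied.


translate([122, 340, 0]) cube([21, 253, 1376]);
translate([881, 340, 0]) cube([21, 253, 1376]);
translate([143, 340, 0]) cube([738, 253, 30]);
translate([143, 340, 326]) cube([738, 253, 30]);
translate([143, 340, 652]) cube([738, 253, 30]);
translate([143, 340, 978]) cube([738, 253, 30]);
translate([143, 340, 1304]) cube([738, 253, 30]);


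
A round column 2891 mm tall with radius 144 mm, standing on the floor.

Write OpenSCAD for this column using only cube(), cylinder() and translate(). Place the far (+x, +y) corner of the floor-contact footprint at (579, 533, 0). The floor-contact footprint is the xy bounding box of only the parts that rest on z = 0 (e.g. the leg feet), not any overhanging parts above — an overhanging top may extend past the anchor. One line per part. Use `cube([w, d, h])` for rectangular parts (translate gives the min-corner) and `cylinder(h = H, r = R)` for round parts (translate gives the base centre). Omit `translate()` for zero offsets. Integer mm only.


translate([435, 389, 0]) cylinder(h = 2891, r = 144);


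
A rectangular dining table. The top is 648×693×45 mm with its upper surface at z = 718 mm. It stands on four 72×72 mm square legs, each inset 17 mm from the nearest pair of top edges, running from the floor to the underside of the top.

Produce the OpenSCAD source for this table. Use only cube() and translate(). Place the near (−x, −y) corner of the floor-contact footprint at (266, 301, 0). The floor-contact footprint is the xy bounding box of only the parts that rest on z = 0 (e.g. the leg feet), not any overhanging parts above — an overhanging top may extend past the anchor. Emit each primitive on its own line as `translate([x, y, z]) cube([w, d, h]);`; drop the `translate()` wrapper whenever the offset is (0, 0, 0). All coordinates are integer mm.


translate([249, 284, 673]) cube([648, 693, 45]);
translate([266, 301, 0]) cube([72, 72, 673]);
translate([808, 301, 0]) cube([72, 72, 673]);
translate([266, 888, 0]) cube([72, 72, 673]);
translate([808, 888, 0]) cube([72, 72, 673]);


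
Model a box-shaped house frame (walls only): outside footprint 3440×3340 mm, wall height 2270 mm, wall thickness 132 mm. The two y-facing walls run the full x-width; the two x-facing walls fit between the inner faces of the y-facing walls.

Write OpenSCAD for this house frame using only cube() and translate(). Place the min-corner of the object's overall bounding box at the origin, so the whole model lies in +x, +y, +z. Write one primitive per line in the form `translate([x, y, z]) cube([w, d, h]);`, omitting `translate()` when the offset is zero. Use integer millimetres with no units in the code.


cube([3440, 132, 2270]);
translate([0, 3208, 0]) cube([3440, 132, 2270]);
translate([0, 132, 0]) cube([132, 3076, 2270]);
translate([3308, 132, 0]) cube([132, 3076, 2270]);


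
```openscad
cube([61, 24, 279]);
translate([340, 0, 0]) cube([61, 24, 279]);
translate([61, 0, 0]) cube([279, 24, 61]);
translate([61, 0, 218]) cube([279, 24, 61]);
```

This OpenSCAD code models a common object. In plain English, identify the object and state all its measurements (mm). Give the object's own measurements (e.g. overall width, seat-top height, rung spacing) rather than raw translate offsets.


A rectangular picture frame lying in the x–z plane (depth along y). The opening is 279 mm wide (x) by 157 mm tall (z), surrounded by a border 61 mm wide on all four sides. The frame is 24 mm deep and is made of two full-height vertical stiles with two horizontal rails fitted between them.


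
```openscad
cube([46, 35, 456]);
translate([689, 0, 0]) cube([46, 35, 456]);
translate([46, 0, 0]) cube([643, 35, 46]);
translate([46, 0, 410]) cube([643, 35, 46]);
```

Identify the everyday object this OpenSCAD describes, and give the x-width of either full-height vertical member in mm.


A picture frame. The border width is 46 mm.

Four thin pieces enclosing a rectangular opening — a picture frame. The two full-height stiles are 456 mm tall; the top rail sits at z = 410 and is 46 mm tall, so the border above the opening is 456 − 410 = 46 mm, matching the stile x-width.


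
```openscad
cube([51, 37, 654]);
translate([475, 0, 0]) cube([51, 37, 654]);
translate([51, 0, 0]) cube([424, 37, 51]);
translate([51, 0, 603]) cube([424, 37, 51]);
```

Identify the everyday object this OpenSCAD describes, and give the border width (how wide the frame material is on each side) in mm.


A picture frame. The border width is 51 mm.

Four thin pieces enclosing a rectangular opening — a picture frame. The two full-height stiles are 654 mm tall; the top rail sits at z = 603 and is 51 mm tall, so the border above the opening is 654 − 603 = 51 mm, matching the stile x-width.


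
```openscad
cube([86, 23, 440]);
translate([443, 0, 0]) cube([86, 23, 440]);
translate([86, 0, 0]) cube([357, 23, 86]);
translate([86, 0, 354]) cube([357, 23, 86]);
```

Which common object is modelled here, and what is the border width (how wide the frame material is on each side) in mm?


A picture frame. The border width is 86 mm.

Four thin pieces enclosing a rectangular opening — a picture frame. The two full-height stiles are 440 mm tall; the top rail sits at z = 354 and is 86 mm tall, so the border above the opening is 440 − 354 = 86 mm, matching the stile x-width.


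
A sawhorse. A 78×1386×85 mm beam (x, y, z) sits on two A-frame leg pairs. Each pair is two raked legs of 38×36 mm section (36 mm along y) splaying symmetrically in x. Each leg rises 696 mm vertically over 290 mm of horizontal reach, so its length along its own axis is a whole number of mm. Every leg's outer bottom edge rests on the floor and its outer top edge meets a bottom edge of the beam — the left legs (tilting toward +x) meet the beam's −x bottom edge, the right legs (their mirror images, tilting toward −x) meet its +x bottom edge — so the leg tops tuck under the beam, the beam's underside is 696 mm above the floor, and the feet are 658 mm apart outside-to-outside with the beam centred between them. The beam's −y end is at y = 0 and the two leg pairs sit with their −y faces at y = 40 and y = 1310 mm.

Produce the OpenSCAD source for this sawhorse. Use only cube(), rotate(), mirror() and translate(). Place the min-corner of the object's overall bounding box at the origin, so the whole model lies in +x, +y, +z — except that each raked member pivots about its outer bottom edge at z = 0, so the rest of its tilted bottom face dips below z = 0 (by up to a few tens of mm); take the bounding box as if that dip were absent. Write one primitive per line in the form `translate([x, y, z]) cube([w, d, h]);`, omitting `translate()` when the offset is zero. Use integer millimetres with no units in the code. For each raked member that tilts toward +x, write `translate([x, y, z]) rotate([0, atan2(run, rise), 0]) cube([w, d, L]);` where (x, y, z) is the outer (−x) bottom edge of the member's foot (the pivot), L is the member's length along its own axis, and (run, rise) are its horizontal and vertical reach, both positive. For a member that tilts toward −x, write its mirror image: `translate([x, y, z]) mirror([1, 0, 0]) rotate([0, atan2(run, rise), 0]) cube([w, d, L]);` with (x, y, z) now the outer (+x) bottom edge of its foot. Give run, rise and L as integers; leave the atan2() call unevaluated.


// leg length = √(290² + 696²) = 754
// right-leg outer foot x = 2·290 + 78 = 658
// beam min-corner = (290, 0, 696)
translate([290, 0, 696]) cube([78, 1386, 85]);
translate([0, 40, 0]) rotate([0, atan2(290, 696), 0]) cube([38, 36, 754]);
translate([658, 40, 0]) mirror([1, 0, 0]) rotate([0, atan2(290, 696), 0]) cube([38, 36, 754]);
translate([0, 1310, 0]) rotate([0, atan2(290, 696), 0]) cube([38, 36, 754]);
translate([658, 1310, 0]) mirror([1, 0, 0]) rotate([0, atan2(290, 696), 0]) cube([38, 36, 754]);


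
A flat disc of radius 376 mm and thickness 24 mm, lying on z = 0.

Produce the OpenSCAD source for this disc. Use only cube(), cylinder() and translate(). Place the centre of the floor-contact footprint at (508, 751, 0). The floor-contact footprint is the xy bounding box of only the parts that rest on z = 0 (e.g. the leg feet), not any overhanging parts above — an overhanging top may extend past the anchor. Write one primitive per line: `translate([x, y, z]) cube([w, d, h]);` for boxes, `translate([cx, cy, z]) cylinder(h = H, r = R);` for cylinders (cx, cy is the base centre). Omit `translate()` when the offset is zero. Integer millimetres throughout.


translate([508, 751, 0]) cylinder(h = 24, r = 376);


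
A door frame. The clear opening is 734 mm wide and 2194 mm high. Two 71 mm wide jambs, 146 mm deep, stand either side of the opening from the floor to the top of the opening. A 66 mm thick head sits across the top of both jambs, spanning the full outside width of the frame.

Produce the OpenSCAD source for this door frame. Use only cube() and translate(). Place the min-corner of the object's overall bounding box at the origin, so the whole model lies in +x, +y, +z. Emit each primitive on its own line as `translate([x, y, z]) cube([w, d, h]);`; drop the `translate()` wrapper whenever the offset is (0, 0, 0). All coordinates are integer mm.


cube([71, 146, 2194]);
translate([805, 0, 0]) cube([71, 146, 2194]);
translate([0, 0, 2194]) cube([876, 146, 66]);


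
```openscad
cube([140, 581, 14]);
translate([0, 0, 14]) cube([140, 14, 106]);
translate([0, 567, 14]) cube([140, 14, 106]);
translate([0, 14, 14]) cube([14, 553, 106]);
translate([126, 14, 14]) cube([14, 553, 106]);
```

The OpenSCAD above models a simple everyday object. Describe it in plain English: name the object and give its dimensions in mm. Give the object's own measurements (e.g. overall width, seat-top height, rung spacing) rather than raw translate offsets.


An open-topped rectangular box: outside dimensions 140×581×120 mm, with a uniform wall and base thickness of 14 mm. The base is a full 140×581 slab on the floor; four walls sit on top of the base. The front and back walls (the −y and +y sides) span the full width; the two side walls fit between them.


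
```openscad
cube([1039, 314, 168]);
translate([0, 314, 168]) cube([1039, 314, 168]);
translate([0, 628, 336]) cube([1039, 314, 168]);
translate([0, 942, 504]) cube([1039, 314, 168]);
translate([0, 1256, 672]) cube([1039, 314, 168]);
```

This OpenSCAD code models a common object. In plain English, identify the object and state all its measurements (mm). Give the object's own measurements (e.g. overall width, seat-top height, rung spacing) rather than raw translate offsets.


A straight staircase of 5 solid steps. Each step is 1039 mm wide (x), 314 mm deep (y, the going) and 168 mm tall (the rise). The first step rests on the floor; each subsequent step sits one going further in +y and one rise higher in +z, directly behind and above the previous step with no overlap.


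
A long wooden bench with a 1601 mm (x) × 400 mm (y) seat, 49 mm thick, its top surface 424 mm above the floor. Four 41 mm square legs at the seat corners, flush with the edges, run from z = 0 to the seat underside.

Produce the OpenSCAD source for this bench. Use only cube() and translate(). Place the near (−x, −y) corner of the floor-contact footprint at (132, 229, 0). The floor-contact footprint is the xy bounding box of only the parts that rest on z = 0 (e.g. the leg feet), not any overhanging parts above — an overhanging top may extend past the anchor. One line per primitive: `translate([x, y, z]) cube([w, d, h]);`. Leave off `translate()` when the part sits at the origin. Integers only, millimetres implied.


translate([132, 229, 375]) cube([1601, 400, 49]);
translate([132, 229, 0]) cube([41, 41, 375]);
translate([132, 588, 0]) cube([41, 41, 375]);
translate([1692, 229, 0]) cube([41, 41, 375]);
translate([1692, 588, 0]) cube([41, 41, 375]);


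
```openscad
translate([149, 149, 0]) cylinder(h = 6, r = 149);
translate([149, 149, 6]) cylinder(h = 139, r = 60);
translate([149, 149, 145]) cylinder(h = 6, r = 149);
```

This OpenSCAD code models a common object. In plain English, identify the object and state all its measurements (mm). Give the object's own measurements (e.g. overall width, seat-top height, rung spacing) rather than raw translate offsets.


A spool: two coaxial disc flanges of radius 149 mm and thickness 6 mm, joined by a core cylinder of radius 60 mm and height 139 mm. The lower flange rests on z = 0 and the three cylinders share a vertical axis.


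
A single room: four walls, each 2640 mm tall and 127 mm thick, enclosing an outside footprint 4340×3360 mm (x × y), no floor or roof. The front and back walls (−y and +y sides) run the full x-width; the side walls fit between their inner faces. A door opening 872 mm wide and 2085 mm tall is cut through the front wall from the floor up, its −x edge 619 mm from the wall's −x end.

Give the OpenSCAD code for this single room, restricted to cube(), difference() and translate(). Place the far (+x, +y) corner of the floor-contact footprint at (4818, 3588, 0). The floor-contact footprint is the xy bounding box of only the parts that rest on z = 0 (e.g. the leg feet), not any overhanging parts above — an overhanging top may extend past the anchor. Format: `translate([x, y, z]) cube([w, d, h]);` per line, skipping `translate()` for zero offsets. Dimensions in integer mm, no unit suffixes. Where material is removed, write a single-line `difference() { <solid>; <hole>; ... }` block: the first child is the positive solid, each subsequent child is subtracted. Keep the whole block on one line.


difference() { translate([478, 228, 0]) cube([4340, 127, 2640]); translate([1097, 228, 0]) cube([872, 127, 2085]); }
translate([478, 3461, 0]) cube([4340, 127, 2640]);
translate([478, 355, 0]) cube([127, 3106, 2640]);
translate([4691, 355, 0]) cube([127, 3106, 2640]);


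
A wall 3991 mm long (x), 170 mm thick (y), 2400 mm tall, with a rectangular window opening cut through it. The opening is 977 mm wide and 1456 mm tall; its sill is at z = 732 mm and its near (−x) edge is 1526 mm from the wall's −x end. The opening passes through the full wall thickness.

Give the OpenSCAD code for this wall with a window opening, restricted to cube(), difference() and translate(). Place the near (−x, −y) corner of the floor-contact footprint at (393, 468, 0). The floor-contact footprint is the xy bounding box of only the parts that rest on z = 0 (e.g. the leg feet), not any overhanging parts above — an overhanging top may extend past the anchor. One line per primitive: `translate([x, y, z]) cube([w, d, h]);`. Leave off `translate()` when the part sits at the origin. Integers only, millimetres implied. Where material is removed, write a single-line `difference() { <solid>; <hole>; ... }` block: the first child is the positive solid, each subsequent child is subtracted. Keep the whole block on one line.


difference() { translate([393, 468, 0]) cube([3991, 170, 2400]); translate([1919, 468, 732]) cube([977, 170, 1456]); }


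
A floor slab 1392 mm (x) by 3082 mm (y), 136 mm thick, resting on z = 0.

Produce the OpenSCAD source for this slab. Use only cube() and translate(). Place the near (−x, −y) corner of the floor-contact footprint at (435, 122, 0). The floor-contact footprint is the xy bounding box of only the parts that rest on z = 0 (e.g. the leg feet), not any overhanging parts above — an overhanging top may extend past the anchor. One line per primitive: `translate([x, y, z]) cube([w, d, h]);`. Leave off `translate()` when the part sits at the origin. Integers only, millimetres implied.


translate([435, 122, 0]) cube([1392, 3082, 136]);


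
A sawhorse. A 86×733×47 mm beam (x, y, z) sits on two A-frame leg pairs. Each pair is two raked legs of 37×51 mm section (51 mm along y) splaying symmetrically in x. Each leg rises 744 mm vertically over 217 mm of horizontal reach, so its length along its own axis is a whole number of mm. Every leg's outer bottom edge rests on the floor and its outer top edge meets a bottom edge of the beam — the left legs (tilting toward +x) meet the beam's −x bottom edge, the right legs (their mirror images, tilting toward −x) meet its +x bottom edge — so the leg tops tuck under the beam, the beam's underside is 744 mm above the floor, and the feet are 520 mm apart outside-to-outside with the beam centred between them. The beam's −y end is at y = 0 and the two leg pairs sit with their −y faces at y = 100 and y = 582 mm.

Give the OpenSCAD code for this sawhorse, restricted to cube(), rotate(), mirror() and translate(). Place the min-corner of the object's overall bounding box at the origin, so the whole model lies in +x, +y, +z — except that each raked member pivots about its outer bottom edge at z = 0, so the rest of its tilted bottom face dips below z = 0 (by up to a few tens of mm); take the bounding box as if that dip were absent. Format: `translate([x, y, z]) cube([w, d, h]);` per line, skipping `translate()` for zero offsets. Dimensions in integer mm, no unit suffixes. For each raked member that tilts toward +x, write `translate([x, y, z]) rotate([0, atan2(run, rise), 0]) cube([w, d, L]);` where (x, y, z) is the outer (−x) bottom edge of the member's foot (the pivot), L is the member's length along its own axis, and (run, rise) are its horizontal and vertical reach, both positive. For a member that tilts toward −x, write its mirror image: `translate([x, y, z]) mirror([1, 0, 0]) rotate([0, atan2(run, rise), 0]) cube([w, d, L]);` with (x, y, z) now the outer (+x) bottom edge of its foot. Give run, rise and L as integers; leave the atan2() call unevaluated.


// leg length = √(217² + 744²) = 775
// right-leg outer foot x = 2·217 + 86 = 520
// beam min-corner = (217, 0, 744)
translate([217, 0, 744]) cube([86, 733, 47]);
translate([0, 100, 0]) rotate([0, atan2(217, 744), 0]) cube([37, 51, 775]);
translate([520, 100, 0]) mirror([1, 0, 0]) rotate([0, atan2(217, 744), 0]) cube([37, 51, 775]);
translate([0, 582, 0]) rotate([0, atan2(217, 744), 0]) cube([37, 51, 775]);
translate([520, 582, 0]) mirror([1, 0, 0]) rotate([0, atan2(217, 744), 0]) cube([37, 51, 775]);


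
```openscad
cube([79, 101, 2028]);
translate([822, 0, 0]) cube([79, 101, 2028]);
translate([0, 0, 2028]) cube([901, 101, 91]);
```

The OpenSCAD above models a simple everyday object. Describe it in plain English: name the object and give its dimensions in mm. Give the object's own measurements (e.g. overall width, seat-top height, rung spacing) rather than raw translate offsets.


A door frame. The clear opening is 743 mm wide and 2028 mm high. Two 79 mm wide jambs, 101 mm deep, stand either side of the opening from the floor to the top of the opening. A 91 mm thick head sits across the top of both jambs, spanning the full outside width of the frame.
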